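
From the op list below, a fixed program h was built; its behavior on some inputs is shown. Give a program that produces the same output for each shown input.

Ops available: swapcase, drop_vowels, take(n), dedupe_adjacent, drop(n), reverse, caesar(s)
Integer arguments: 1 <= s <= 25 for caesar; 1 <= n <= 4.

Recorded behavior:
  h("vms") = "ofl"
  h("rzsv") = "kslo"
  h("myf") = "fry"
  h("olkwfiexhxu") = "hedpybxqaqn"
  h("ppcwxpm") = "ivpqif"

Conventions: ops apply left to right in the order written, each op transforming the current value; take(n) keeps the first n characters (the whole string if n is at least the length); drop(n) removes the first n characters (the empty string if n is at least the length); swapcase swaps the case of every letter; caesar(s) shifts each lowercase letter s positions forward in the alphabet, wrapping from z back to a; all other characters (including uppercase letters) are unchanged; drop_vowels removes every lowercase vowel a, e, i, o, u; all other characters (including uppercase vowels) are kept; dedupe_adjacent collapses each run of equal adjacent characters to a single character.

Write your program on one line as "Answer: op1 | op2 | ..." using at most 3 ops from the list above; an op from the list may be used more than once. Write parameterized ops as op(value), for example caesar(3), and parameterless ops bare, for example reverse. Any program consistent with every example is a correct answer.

caesar(15) | caesar(4) | dedupe_adjacent

Check, running the answer program on each example:
  "vms" -> "kbh" -> "ofl" -> "ofl"
  "rzsv" -> "gohk" -> "kslo" -> "kslo"
  "myf" -> "bnu" -> "fry" -> "fry"
  "olkwfiexhxu" -> "dazluxtmwmj" -> "hedpybxqaqn" -> "hedpybxqaqn"
  "ppcwxpm" -> "eerlmeb" -> "iivpqif" -> "ivpqif"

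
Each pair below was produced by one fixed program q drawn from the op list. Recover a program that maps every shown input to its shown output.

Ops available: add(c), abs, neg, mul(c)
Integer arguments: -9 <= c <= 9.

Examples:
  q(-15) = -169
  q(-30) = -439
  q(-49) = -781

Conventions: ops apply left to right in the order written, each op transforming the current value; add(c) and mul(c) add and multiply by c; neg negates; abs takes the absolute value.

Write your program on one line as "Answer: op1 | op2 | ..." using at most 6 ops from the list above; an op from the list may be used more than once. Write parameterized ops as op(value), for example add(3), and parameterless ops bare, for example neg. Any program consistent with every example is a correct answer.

add(6) | abs | mul(-2) | mul(9) | add(-7)

Check, running the answer program on each example:
  -15 -> -9 -> 9 -> -18 -> -162 -> -169
  -30 -> -24 -> 24 -> -48 -> -432 -> -439
  -49 -> -43 -> 43 -> -86 -> -774 -> -781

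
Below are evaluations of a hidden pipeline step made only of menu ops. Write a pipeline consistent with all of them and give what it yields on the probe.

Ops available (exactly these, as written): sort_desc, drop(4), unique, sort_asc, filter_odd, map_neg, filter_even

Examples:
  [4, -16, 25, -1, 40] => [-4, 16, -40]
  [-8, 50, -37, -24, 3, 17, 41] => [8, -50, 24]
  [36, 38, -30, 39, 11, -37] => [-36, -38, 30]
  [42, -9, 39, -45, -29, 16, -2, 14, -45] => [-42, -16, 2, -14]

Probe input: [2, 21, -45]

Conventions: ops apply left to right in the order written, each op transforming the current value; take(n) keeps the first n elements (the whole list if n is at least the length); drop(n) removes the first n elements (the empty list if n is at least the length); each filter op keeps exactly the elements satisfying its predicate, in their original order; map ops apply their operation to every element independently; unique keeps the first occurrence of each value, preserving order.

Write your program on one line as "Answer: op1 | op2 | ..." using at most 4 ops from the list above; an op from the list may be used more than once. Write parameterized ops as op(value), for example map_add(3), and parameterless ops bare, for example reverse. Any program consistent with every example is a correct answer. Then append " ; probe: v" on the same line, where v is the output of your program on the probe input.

map_neg | unique | filter_even ; probe: [-2]

Check, running the answer program on each example:
  [4, -16, 25, -1, 40] -> [-4, 16, -25, 1, -40] -> [-4, 16, -25, 1, -40] -> [-4, 16, -40]
  [-8, 50, -37, -24, 3, 17, 41] -> [8, -50, 37, 24, -3, -17, -41] -> [8, -50, 37, 24, -3, -17, -41] -> [8, -50, 24]
  [36, 38, -30, 39, 11, -37] -> [-36, -38, 30, -39, -11, 37] -> [-36, -38, 30, -39, -11, 37] -> [-36, -38, 30]
  [42, -9, 39, -45, -29, 16, -2, 14, -45] -> [-42, 9, -39, 45, 29, -16, 2, -14, 45] -> [-42, 9, -39, 45, 29, -16, 2, -14] -> [-42, -16, 2, -14]
  probe: [2, 21, -45] -> [-2, -21, 45] -> [-2, -21, 45] -> [-2]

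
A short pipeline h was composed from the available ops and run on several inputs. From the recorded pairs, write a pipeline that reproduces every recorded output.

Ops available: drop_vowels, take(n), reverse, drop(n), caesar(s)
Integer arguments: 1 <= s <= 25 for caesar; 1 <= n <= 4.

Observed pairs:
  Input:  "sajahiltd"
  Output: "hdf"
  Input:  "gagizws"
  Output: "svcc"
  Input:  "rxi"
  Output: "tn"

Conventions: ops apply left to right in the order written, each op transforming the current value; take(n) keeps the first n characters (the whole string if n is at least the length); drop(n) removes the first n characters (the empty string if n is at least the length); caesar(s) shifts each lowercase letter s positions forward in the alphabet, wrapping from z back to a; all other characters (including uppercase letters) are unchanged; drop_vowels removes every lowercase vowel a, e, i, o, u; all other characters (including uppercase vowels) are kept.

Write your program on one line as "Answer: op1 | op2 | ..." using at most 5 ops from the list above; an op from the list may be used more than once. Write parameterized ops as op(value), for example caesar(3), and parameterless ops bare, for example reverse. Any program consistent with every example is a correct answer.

drop_vowels | take(4) | reverse | caesar(22) | drop_vowels

Check, running the answer program on each example:
  "sajahiltd" -> "sjhltd" -> "sjhl" -> "lhjs" -> "hdfo" -> "hdf"
  "gagizws" -> "ggzws" -> "ggzw" -> "wzgg" -> "svcc" -> "svcc"
  "rxi" -> "rx" -> "rx" -> "xr" -> "tn" -> "tn"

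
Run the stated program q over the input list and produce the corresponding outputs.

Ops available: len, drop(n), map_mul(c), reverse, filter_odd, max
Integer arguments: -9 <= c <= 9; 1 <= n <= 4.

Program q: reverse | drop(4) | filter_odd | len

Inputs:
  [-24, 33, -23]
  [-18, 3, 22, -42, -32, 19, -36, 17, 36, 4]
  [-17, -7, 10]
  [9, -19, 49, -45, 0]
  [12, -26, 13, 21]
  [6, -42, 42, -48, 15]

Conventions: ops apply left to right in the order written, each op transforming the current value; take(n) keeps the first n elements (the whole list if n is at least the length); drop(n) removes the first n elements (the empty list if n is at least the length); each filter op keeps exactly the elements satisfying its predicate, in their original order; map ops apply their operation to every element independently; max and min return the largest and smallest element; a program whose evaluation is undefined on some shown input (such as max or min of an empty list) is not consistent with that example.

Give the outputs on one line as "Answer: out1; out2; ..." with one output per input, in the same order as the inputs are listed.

Execution, op by op:
  [-24, 33, -23] -> [-23, 33, -24] -> [] -> [] -> 0
  [-18, 3, 22, -42, -32, 19, -36, 17, 36, 4] -> [4, 36, 17, -36, 19, -32, -42, 22, 3, -18] -> [19, -32, -42, 22, 3, -18] -> [19, 3] -> 2
  [-17, -7, 10] -> [10, -7, -17] -> [] -> [] -> 0
  [9, -19, 49, -45, 0] -> [0, -45, 49, -19, 9] -> [9] -> [9] -> 1
  [12, -26, 13, 21] -> [21, 13, -26, 12] -> [] -> [] -> 0
  [6, -42, 42, -48, 15] -> [15, -48, 42, -42, 6] -> [6] -> [] -> 0

0; 2; 0; 1; 0; 0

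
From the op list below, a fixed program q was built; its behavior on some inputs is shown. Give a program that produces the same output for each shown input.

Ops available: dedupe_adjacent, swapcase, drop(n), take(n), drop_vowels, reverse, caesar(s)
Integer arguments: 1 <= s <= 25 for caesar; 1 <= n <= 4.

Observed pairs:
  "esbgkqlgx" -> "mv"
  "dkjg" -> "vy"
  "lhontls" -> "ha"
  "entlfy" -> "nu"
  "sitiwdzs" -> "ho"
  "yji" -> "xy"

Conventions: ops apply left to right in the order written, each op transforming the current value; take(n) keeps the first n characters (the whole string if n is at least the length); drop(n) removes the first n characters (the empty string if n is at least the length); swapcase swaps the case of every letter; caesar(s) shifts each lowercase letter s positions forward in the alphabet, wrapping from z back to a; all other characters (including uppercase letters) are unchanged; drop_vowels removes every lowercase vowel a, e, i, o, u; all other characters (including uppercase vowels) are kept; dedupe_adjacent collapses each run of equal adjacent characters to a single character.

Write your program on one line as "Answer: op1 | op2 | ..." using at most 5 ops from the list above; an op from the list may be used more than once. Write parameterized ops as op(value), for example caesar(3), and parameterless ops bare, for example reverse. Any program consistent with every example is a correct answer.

reverse | take(4) | caesar(15) | take(2)

Check, running the answer program on each example:
  "esbgkqlgx" -> "xglqkgbse" -> "xglq" -> "mvaf" -> "mv"
  "dkjg" -> "gjkd" -> "gjkd" -> "vyzs" -> "vy"
  "lhontls" -> "sltnohl" -> "sltn" -> "haic" -> "ha"
  "entlfy" -> "yfltne" -> "yflt" -> "nuai" -> "nu"
  "sitiwdzs" -> "szdwitis" -> "szdw" -> "hosl" -> "ho"
  "yji" -> "ijy" -> "ijy" -> "xyn" -> "xy"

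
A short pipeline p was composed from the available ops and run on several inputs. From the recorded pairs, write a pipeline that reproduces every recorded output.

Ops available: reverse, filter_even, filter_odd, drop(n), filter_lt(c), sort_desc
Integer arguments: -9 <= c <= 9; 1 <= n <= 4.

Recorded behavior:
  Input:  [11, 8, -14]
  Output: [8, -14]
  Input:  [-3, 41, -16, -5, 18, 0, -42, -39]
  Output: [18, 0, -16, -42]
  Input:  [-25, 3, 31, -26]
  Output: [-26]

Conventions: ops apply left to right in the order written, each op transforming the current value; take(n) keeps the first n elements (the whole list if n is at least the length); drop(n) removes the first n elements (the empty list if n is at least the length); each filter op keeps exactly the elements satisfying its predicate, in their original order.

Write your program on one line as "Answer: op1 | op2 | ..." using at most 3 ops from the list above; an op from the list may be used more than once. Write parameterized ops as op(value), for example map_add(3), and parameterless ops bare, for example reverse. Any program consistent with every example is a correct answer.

drop(1) | sort_desc | filter_even

Check, running the answer program on each example:
  [11, 8, -14] -> [8, -14] -> [8, -14] -> [8, -14]
  [-3, 41, -16, -5, 18, 0, -42, -39] -> [41, -16, -5, 18, 0, -42, -39] -> [41, 18, 0, -5, -16, -39, -42] -> [18, 0, -16, -42]
  [-25, 3, 31, -26] -> [3, 31, -26] -> [31, 3, -26] -> [-26]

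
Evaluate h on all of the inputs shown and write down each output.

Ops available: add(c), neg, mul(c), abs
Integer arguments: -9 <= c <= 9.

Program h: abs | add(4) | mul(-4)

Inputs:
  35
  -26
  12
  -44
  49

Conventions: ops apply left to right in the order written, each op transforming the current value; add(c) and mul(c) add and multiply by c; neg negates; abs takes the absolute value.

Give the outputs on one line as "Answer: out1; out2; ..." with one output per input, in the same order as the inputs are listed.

-156; -120; -64; -192; -212

Execution, op by op:
  35 -> 35 -> 39 -> -156
  -26 -> 26 -> 30 -> -120
  12 -> 12 -> 16 -> -64
  -44 -> 44 -> 48 -> -192
  49 -> 49 -> 53 -> -212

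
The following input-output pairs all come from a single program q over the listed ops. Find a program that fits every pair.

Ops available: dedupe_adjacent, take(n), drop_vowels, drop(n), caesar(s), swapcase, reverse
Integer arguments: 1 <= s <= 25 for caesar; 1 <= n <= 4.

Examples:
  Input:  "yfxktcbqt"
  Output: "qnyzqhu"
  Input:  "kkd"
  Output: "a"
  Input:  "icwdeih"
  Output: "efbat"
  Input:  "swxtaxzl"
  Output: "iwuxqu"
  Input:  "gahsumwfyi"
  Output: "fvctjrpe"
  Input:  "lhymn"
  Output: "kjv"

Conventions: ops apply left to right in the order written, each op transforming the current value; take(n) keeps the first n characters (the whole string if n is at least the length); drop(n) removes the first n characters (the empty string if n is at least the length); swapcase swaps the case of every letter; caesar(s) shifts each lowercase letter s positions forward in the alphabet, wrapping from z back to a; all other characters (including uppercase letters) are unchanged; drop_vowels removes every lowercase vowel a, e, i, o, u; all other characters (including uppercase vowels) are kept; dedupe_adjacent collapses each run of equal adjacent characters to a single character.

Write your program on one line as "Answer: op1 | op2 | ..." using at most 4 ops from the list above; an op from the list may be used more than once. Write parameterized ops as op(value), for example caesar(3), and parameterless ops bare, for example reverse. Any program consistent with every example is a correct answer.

caesar(23) | drop(2) | reverse

Check, running the answer program on each example:
  "yfxktcbqt" -> "vcuhqzynq" -> "uhqzynq" -> "qnyzqhu"
  "kkd" -> "hha" -> "a" -> "a"
  "icwdeih" -> "fztabfe" -> "tabfe" -> "efbat"
  "swxtaxzl" -> "ptuqxuwi" -> "uqxuwi" -> "iwuxqu"
  "gahsumwfyi" -> "dxeprjtcvf" -> "eprjtcvf" -> "fvctjrpe"
  "lhymn" -> "ievjk" -> "vjk" -> "kjv"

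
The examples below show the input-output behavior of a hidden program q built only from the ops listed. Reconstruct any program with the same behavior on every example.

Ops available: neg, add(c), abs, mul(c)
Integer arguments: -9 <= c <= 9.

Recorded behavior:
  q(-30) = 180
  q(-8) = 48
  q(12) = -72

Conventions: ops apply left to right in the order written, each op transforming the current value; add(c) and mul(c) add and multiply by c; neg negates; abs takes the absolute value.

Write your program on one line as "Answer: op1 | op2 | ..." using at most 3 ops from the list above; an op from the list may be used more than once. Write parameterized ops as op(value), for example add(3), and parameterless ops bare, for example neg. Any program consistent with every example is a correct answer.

mul(6) | neg

Check, running the answer program on each example:
  -30 -> -180 -> 180
  -8 -> -48 -> 48
  12 -> 72 -> -72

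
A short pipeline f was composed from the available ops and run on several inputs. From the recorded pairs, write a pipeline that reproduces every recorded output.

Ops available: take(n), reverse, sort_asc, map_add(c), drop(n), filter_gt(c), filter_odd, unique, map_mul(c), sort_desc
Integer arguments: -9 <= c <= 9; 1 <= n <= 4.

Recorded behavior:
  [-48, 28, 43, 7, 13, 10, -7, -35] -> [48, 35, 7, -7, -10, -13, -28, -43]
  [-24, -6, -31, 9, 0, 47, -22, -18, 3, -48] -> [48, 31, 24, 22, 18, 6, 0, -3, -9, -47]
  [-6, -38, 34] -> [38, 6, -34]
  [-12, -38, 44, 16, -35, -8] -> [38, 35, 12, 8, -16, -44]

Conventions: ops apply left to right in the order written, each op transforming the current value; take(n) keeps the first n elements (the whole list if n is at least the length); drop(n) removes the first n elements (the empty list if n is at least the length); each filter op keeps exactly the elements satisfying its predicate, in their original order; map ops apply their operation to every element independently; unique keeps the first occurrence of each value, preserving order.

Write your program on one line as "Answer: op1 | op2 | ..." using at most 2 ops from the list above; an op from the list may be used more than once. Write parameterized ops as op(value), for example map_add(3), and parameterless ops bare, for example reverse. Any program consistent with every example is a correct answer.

sort_asc | map_mul(-1)

Check, running the answer program on each example:
  [-48, 28, 43, 7, 13, 10, -7, -35] -> [-48, -35, -7, 7, 10, 13, 28, 43] -> [48, 35, 7, -7, -10, -13, -28, -43]
  [-24, -6, -31, 9, 0, 47, -22, -18, 3, -48] -> [-48, -31, -24, -22, -18, -6, 0, 3, 9, 47] -> [48, 31, 24, 22, 18, 6, 0, -3, -9, -47]
  [-6, -38, 34] -> [-38, -6, 34] -> [38, 6, -34]
  [-12, -38, 44, 16, -35, -8] -> [-38, -35, -12, -8, 16, 44] -> [38, 35, 12, 8, -16, -44]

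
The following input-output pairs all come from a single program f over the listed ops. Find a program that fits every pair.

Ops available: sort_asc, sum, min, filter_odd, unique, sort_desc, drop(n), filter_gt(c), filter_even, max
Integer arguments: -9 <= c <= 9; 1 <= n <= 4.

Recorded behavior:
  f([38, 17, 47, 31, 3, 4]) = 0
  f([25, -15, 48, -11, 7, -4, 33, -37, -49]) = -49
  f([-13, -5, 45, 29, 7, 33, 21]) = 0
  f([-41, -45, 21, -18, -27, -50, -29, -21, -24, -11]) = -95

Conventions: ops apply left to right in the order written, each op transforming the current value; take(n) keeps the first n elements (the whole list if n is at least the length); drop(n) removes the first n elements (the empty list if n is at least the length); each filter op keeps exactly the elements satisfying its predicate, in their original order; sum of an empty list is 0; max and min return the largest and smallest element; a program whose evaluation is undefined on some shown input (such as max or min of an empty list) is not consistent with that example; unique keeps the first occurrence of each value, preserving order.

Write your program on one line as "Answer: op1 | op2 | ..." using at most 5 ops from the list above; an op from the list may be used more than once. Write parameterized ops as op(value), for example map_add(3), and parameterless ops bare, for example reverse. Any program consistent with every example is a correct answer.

drop(1) | sort_desc | drop(4) | drop(3) | sum

Check, running the answer program on each example:
  [38, 17, 47, 31, 3, 4] -> [17, 47, 31, 3, 4] -> [47, 31, 17, 4, 3] -> [3] -> [] -> 0
  [25, -15, 48, -11, 7, -4, 33, -37, -49] -> [-15, 48, -11, 7, -4, 33, -37, -49] -> [48, 33, 7, -4, -11, -15, -37, -49] -> [-11, -15, -37, -49] -> [-49] -> -49
  [-13, -5, 45, 29, 7, 33, 21] -> [-5, 45, 29, 7, 33, 21] -> [45, 33, 29, 21, 7, -5] -> [7, -5] -> [] -> 0
  [-41, -45, 21, -18, -27, -50, -29, -21, -24, -11] -> [-45, 21, -18, -27, -50, -29, -21, -24, -11] -> [21, -11, -18, -21, -24, -27, -29, -45, -50] -> [-24, -27, -29, -45, -50] -> [-45, -50] -> -95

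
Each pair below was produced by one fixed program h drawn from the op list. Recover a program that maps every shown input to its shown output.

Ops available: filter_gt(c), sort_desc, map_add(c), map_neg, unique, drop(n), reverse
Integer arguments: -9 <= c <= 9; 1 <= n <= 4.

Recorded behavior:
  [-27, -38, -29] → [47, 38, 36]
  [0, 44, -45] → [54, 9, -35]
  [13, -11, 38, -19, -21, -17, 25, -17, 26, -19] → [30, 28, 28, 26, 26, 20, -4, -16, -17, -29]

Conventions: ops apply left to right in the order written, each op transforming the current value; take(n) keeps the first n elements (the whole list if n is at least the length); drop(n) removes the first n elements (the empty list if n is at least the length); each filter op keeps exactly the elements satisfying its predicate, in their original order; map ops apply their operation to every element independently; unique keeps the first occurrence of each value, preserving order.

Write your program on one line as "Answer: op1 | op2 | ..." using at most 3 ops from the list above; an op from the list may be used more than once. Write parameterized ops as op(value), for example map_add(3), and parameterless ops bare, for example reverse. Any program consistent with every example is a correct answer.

map_add(-9) | map_neg | sort_desc

Check, running the answer program on each example:
  [-27, -38, -29] -> [-36, -47, -38] -> [36, 47, 38] -> [47, 38, 36]
  [0, 44, -45] -> [-9, 35, -54] -> [9, -35, 54] -> [54, 9, -35]
  [13, -11, 38, -19, -21, -17, 25, -17, 26, -19] -> [4, -20, 29, -28, -30, -26, 16, -26, 17, -28] -> [-4, 20, -29, 28, 30, 26, -16, 26, -17, 28] -> [30, 28, 28, 26, 26, 20, -4, -16, -17, -29]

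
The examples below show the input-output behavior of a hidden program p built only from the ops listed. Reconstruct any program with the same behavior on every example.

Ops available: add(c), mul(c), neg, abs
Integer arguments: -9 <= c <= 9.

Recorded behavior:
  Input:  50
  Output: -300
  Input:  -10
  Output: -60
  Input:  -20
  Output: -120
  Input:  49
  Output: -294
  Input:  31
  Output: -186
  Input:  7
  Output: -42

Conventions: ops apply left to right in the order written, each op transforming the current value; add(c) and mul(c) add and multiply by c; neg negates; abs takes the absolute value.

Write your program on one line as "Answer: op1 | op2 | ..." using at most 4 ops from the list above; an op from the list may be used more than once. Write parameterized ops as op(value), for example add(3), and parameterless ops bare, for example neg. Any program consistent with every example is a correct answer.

mul(-6) | abs | neg

Check, running the answer program on each example:
  50 -> -300 -> 300 -> -300
  -10 -> 60 -> 60 -> -60
  -20 -> 120 -> 120 -> -120
  49 -> -294 -> 294 -> -294
  31 -> -186 -> 186 -> -186
  7 -> -42 -> 42 -> -42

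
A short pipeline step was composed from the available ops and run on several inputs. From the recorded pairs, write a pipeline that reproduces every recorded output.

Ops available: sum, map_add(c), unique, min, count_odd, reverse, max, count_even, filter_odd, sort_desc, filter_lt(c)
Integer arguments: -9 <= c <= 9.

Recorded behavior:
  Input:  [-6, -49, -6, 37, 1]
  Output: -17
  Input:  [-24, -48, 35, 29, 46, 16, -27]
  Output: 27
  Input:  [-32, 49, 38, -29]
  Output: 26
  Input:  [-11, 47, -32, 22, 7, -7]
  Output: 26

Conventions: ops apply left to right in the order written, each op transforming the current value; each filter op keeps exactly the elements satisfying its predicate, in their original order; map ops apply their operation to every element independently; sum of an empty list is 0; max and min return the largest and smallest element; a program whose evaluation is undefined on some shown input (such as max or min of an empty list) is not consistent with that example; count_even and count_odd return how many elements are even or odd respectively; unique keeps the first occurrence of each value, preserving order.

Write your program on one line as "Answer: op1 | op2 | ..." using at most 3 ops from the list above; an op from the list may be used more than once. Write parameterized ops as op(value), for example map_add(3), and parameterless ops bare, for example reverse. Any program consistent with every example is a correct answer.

reverse | unique | sum

Check, running the answer program on each example:
  [-6, -49, -6, 37, 1] -> [1, 37, -6, -49, -6] -> [1, 37, -6, -49] -> -17
  [-24, -48, 35, 29, 46, 16, -27] -> [-27, 16, 46, 29, 35, -48, -24] -> [-27, 16, 46, 29, 35, -48, -24] -> 27
  [-32, 49, 38, -29] -> [-29, 38, 49, -32] -> [-29, 38, 49, -32] -> 26
  [-11, 47, -32, 22, 7, -7] -> [-7, 7, 22, -32, 47, -11] -> [-7, 7, 22, -32, 47, -11] -> 26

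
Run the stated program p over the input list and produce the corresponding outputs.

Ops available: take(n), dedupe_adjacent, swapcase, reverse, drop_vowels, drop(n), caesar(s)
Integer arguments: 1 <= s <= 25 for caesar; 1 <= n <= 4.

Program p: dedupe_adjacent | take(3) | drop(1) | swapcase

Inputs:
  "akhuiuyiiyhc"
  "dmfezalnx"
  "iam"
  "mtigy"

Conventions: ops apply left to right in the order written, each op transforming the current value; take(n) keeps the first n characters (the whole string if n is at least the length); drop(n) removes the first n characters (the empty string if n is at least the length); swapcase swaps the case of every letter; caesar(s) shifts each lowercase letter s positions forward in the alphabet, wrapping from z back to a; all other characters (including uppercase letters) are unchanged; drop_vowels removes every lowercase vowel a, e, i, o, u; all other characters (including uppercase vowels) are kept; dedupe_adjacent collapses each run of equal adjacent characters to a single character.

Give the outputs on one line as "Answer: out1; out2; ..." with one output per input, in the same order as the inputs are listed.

Execution, op by op:
  "akhuiuyiiyhc" -> "akhuiuyiyhc" -> "akh" -> "kh" -> "KH"
  "dmfezalnx" -> "dmfezalnx" -> "dmf" -> "mf" -> "MF"
  "iam" -> "iam" -> "iam" -> "am" -> "AM"
  "mtigy" -> "mtigy" -> "mti" -> "ti" -> "TI"

"KH"; "MF"; "AM"; "TI"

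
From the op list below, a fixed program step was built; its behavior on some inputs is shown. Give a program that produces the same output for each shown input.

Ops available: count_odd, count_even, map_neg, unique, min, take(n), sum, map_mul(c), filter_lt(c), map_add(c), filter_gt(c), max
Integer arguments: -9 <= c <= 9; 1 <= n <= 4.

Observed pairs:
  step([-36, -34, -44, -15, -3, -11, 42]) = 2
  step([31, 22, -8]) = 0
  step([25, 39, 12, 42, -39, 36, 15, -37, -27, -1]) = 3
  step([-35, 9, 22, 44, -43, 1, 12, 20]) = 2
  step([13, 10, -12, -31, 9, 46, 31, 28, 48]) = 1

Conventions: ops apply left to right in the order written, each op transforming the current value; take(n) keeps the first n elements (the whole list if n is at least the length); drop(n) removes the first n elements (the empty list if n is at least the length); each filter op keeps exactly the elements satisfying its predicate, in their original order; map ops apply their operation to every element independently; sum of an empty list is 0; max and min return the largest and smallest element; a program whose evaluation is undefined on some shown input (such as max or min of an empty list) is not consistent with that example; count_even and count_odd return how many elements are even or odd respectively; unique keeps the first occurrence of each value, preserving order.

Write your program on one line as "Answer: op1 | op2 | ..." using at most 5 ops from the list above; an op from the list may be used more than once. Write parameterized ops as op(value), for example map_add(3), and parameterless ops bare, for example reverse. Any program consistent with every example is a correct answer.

map_neg | filter_gt(0) | filter_gt(3) | count_odd

Check, running the answer program on each example:
  [-36, -34, -44, -15, -3, -11, 42] -> [36, 34, 44, 15, 3, 11, -42] -> [36, 34, 44, 15, 3, 11] -> [36, 34, 44, 15, 11] -> 2
  [31, 22, -8] -> [-31, -22, 8] -> [8] -> [8] -> 0
  [25, 39, 12, 42, -39, 36, 15, -37, -27, -1] -> [-25, -39, -12, -42, 39, -36, -15, 37, 27, 1] -> [39, 37, 27, 1] -> [39, 37, 27] -> 3
  [-35, 9, 22, 44, -43, 1, 12, 20] -> [35, -9, -22, -44, 43, -1, -12, -20] -> [35, 43] -> [35, 43] -> 2
  [13, 10, -12, -31, 9, 46, 31, 28, 48] -> [-13, -10, 12, 31, -9, -46, -31, -28, -48] -> [12, 31] -> [12, 31] -> 1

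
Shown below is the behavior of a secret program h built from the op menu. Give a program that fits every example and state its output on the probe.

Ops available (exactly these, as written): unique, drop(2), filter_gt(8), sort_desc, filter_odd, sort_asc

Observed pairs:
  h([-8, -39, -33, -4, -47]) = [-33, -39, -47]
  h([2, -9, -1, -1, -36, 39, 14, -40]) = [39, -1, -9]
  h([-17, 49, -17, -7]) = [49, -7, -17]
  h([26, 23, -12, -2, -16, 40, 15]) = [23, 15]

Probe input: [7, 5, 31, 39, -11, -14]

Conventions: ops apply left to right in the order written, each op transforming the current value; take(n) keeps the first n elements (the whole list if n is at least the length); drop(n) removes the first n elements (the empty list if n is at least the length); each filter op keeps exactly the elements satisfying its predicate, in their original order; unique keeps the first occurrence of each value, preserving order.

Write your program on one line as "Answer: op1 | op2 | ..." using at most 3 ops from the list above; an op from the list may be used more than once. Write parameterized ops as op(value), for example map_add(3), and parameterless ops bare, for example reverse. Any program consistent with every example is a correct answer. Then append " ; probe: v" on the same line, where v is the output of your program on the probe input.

filter_odd | unique | sort_desc ; probe: [39, 31, 7, 5, -11]

Check, running the answer program on each example:
  [-8, -39, -33, -4, -47] -> [-39, -33, -47] -> [-39, -33, -47] -> [-33, -39, -47]
  [2, -9, -1, -1, -36, 39, 14, -40] -> [-9, -1, -1, 39] -> [-9, -1, 39] -> [39, -1, -9]
  [-17, 49, -17, -7] -> [-17, 49, -17, -7] -> [-17, 49, -7] -> [49, -7, -17]
  [26, 23, -12, -2, -16, 40, 15] -> [23, 15] -> [23, 15] -> [23, 15]
  probe: [7, 5, 31, 39, -11, -14] -> [7, 5, 31, 39, -11] -> [7, 5, 31, 39, -11] -> [39, 31, 7, 5, -11]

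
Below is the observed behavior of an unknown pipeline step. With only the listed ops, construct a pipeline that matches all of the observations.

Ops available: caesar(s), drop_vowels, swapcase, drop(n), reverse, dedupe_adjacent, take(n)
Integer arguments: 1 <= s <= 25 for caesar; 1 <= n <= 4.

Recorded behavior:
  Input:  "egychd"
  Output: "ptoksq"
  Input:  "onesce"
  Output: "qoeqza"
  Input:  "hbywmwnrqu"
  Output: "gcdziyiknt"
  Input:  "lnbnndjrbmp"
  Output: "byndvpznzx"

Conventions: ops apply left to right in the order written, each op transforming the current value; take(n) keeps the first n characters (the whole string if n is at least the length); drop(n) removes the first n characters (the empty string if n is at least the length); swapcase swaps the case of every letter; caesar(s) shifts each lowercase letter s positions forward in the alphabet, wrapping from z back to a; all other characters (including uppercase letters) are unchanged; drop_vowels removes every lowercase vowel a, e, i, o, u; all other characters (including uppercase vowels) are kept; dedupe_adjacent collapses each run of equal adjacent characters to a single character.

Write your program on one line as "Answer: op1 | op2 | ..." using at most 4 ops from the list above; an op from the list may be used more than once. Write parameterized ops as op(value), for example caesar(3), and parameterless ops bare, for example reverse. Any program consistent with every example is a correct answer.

caesar(12) | dedupe_adjacent | reverse

Check, running the answer program on each example:
  "egychd" -> "qskotp" -> "qskotp" -> "ptoksq"
  "onesce" -> "azqeoq" -> "azqeoq" -> "qoeqza"
  "hbywmwnrqu" -> "tnkiyizdcg" -> "tnkiyizdcg" -> "gcdziyiknt"
  "lnbnndjrbmp" -> "xznzzpvdnyb" -> "xznzpvdnyb" -> "byndvpznzx"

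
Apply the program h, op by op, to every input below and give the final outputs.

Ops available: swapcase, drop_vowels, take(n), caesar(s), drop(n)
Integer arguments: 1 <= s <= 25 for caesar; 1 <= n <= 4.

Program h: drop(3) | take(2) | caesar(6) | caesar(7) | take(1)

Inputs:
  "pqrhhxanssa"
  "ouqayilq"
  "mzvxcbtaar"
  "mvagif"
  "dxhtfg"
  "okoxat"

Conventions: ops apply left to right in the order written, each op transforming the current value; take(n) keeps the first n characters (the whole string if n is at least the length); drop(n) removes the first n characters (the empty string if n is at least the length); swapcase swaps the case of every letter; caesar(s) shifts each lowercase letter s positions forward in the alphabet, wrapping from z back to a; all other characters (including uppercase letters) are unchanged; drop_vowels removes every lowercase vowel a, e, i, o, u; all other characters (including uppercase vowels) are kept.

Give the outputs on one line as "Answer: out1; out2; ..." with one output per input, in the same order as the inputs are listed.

Execution, op by op:
  "pqrhhxanssa" -> "hhxanssa" -> "hh" -> "nn" -> "uu" -> "u"
  "ouqayilq" -> "ayilq" -> "ay" -> "ge" -> "nl" -> "n"
  "mzvxcbtaar" -> "xcbtaar" -> "xc" -> "di" -> "kp" -> "k"
  "mvagif" -> "gif" -> "gi" -> "mo" -> "tv" -> "t"
  "dxhtfg" -> "tfg" -> "tf" -> "zl" -> "gs" -> "g"
  "okoxat" -> "xat" -> "xa" -> "dg" -> "kn" -> "k"

"u"; "n"; "k"; "t"; "g"; "k"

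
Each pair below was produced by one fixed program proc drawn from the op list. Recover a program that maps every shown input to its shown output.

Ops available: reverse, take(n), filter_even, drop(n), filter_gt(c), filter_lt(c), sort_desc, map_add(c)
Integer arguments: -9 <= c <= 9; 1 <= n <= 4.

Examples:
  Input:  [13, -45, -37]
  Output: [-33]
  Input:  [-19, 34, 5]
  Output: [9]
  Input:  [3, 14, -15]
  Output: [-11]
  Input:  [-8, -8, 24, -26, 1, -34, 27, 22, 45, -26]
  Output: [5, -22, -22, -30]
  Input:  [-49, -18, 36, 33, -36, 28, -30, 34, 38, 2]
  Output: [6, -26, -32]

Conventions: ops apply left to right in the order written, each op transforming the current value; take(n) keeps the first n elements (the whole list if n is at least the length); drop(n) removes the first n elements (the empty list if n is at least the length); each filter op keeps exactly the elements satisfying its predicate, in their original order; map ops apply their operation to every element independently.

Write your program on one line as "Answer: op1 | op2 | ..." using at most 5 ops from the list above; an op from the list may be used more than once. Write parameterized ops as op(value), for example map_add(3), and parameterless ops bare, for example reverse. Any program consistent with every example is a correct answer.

drop(2) | filter_lt(8) | reverse | sort_desc | map_add(4)

Check, running the answer program on each example:
  [13, -45, -37] -> [-37] -> [-37] -> [-37] -> [-37] -> [-33]
  [-19, 34, 5] -> [5] -> [5] -> [5] -> [5] -> [9]
  [3, 14, -15] -> [-15] -> [-15] -> [-15] -> [-15] -> [-11]
  [-8, -8, 24, -26, 1, -34, 27, 22, 45, -26] -> [24, -26, 1, -34, 27, 22, 45, -26] -> [-26, 1, -34, -26] -> [-26, -34, 1, -26] -> [1, -26, -26, -34] -> [5, -22, -22, -30]
  [-49, -18, 36, 33, -36, 28, -30, 34, 38, 2] -> [36, 33, -36, 28, -30, 34, 38, 2] -> [-36, -30, 2] -> [2, -30, -36] -> [2, -30, -36] -> [6, -26, -32]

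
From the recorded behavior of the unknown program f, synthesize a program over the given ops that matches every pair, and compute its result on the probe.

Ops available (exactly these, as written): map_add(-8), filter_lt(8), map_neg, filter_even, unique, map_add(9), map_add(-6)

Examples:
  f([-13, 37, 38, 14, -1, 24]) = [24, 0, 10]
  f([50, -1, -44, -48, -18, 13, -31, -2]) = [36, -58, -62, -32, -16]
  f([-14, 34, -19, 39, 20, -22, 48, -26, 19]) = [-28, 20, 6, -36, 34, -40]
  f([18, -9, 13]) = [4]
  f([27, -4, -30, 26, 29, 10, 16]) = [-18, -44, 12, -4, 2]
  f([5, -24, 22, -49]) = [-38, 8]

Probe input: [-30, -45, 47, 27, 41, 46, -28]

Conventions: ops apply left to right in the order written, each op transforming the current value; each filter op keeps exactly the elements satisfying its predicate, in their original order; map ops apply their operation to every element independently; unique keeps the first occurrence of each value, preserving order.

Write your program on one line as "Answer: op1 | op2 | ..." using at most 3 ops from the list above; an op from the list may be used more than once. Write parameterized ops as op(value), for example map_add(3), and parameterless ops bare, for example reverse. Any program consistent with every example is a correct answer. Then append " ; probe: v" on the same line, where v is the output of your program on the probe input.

filter_even | map_add(-8) | map_add(-6) ; probe: [-44, 32, -42]

Check, running the answer program on each example:
  [-13, 37, 38, 14, -1, 24] -> [38, 14, 24] -> [30, 6, 16] -> [24, 0, 10]
  [50, -1, -44, -48, -18, 13, -31, -2] -> [50, -44, -48, -18, -2] -> [42, -52, -56, -26, -10] -> [36, -58, -62, -32, -16]
  [-14, 34, -19, 39, 20, -22, 48, -26, 19] -> [-14, 34, 20, -22, 48, -26] -> [-22, 26, 12, -30, 40, -34] -> [-28, 20, 6, -36, 34, -40]
  [18, -9, 13] -> [18] -> [10] -> [4]
  [27, -4, -30, 26, 29, 10, 16] -> [-4, -30, 26, 10, 16] -> [-12, -38, 18, 2, 8] -> [-18, -44, 12, -4, 2]
  [5, -24, 22, -49] -> [-24, 22] -> [-32, 14] -> [-38, 8]
  probe: [-30, -45, 47, 27, 41, 46, -28] -> [-30, 46, -28] -> [-38, 38, -36] -> [-44, 32, -42]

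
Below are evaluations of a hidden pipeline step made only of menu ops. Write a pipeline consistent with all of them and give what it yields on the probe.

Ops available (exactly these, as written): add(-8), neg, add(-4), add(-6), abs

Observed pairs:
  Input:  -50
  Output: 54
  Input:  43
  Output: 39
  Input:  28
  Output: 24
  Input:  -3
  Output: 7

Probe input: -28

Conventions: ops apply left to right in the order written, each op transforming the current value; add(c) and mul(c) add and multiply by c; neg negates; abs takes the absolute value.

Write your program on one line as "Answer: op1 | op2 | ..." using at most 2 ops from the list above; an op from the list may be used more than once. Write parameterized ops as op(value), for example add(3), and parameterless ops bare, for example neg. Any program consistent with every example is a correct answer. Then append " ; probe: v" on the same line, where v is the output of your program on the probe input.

add(-4) | abs ; probe: 32

Check, running the answer program on each example:
  -50 -> -54 -> 54
  43 -> 39 -> 39
  28 -> 24 -> 24
  -3 -> -7 -> 7
  probe: -28 -> -32 -> 32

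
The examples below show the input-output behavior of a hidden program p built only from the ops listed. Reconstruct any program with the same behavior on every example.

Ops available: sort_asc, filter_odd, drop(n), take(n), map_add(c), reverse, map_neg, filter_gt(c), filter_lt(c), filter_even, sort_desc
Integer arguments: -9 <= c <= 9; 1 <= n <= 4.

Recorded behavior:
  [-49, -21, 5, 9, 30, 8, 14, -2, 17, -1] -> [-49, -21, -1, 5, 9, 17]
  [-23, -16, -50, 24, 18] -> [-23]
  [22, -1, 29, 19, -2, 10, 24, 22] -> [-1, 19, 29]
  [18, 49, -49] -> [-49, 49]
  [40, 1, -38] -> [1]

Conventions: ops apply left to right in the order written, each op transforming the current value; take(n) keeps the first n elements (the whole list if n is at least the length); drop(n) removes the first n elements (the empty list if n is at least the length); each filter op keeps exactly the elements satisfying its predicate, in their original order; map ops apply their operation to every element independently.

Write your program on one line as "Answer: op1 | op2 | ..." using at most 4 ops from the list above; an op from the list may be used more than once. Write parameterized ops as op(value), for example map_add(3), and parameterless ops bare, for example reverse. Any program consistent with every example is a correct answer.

sort_desc | sort_asc | filter_odd

Check, running the answer program on each example:
  [-49, -21, 5, 9, 30, 8, 14, -2, 17, -1] -> [30, 17, 14, 9, 8, 5, -1, -2, -21, -49] -> [-49, -21, -2, -1, 5, 8, 9, 14, 17, 30] -> [-49, -21, -1, 5, 9, 17]
  [-23, -16, -50, 24, 18] -> [24, 18, -16, -23, -50] -> [-50, -23, -16, 18, 24] -> [-23]
  [22, -1, 29, 19, -2, 10, 24, 22] -> [29, 24, 22, 22, 19, 10, -1, -2] -> [-2, -1, 10, 19, 22, 22, 24, 29] -> [-1, 19, 29]
  [18, 49, -49] -> [49, 18, -49] -> [-49, 18, 49] -> [-49, 49]
  [40, 1, -38] -> [40, 1, -38] -> [-38, 1, 40] -> [1]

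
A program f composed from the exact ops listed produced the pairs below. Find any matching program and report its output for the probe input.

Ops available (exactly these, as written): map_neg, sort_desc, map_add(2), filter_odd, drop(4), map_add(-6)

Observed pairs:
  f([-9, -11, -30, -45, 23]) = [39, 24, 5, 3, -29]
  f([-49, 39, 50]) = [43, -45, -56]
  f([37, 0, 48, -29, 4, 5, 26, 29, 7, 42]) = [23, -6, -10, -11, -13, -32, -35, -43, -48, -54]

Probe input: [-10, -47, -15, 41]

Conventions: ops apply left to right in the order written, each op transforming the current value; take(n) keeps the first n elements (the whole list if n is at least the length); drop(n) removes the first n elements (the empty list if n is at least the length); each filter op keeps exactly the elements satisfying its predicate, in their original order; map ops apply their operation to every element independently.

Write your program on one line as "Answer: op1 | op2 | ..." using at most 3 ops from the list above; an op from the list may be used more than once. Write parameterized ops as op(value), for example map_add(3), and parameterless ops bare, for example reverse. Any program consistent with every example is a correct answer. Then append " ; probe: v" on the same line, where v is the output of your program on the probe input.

map_neg | sort_desc | map_add(-6) ; probe: [41, 9, 4, -47]

Check, running the answer program on each example:
  [-9, -11, -30, -45, 23] -> [9, 11, 30, 45, -23] -> [45, 30, 11, 9, -23] -> [39, 24, 5, 3, -29]
  [-49, 39, 50] -> [49, -39, -50] -> [49, -39, -50] -> [43, -45, -56]
  [37, 0, 48, -29, 4, 5, 26, 29, 7, 42] -> [-37, 0, -48, 29, -4, -5, -26, -29, -7, -42] -> [29, 0, -4, -5, -7, -26, -29, -37, -42, -48] -> [23, -6, -10, -11, -13, -32, -35, -43, -48, -54]
  probe: [-10, -47, -15, 41] -> [10, 47, 15, -41] -> [47, 15, 10, -41] -> [41, 9, 4, -47]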